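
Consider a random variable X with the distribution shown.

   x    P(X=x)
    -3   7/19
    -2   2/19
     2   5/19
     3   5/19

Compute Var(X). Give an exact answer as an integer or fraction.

E[X] = (7/19)·(-3) + (2/19)·(-2) + (5/19)·2 + (5/19)·3 = 0
E[X²] = (7/19)·9 + (2/19)·4 + (5/19)·4 + (5/19)·9 = 136/19
Var(X) = 136/19 − (0)² = 136/19

136/19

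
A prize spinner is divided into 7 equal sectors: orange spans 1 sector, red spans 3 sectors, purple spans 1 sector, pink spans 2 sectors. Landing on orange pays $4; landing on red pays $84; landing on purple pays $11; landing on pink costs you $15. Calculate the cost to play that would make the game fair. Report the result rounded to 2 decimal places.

E[payout] = (1/7)·4 + (3/7)·84 + (1/7)·11 + (2/7)·(-15) = 237/7
Fair fee = E[payout] = 237/7 ≈ $33.86

$33.86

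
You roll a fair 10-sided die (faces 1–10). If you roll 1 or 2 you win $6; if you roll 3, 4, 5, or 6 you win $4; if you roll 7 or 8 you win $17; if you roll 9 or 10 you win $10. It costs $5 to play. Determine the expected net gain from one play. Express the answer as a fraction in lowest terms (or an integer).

E[payout] = (2/5)·4 + (1/5)·6 + (1/5)·10 + (1/5)·17 = 41/5
Expected profit = 41/5 − 5 = 16/5

16/5 dollars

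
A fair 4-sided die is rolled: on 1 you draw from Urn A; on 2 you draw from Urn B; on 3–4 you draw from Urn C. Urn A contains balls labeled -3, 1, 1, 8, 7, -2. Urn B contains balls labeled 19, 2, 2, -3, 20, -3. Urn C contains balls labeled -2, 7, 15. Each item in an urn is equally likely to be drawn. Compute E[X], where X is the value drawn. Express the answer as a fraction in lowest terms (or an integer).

43/8

E[X | Urn A] = (-3 + 1 + 1 + 8 + 7 − 2)/6 = 2
E[X | Urn B] = (19 + 2 + 2 − 3 + 20 − 3)/6 = 37/6
E[X | Urn C] = (-2 + 7 + 15)/3 = 20/3
E[X] = (1/4)·2 + (1/4)·37/6 + (1/2)·20/3 = 43/8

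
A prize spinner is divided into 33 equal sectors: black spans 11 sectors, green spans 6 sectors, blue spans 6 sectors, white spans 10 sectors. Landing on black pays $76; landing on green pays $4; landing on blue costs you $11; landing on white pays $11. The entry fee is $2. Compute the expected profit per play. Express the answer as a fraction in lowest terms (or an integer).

838/33 dollars

E[payout] = (11/33)·76 + (6/33)·4 + (6/33)·(-11) + (10/33)·11 = 904/33
Expected profit = 904/33 − 2 = 838/33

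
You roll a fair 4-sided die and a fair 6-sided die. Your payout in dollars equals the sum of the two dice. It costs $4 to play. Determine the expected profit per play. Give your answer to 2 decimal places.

$2.00

Distribution of the sum of the two dice: 2 w.p. 1/24, 3 w.p. 1/12, 4 w.p. 1/8, 5 w.p. 1/6, 6 w.p. 1/6, 7 w.p. 1/6, …
E[payout] = (1/24)·2 + (1/12)·3 + (1/8)·4 + (1/6)·5 + (1/6)·6 + (1/6)·7 + (1/8)·8 + (1/12)·9 + (1/24)·10 = 6
Expected profit = 6 − 4 = 2 ≈ $2.00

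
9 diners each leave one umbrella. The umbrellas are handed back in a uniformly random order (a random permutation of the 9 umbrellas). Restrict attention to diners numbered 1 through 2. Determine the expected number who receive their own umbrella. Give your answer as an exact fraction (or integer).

2/9

Let Xᵢ = 1 if person i gets their own umbrella. For each i, P(Xᵢ=1) = 1/9.
By linearity of expectation, E[X₁+…+X_2] = 2·(1/9) = 2/9.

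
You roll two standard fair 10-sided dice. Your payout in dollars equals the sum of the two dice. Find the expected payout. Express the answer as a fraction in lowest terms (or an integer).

$11

Distribution of the sum of the two dice: 2 w.p. 1/100, 3 w.p. 1/50, 4 w.p. 3/100, 5 w.p. 1/25, 6 w.p. 1/20, 7 w.p. 3/50, …
E[payout] = (1/100)·2 + (1/50)·3 + (3/100)·4 + (1/25)·5 + (1/20)·6 + (3/50)·7 + (7/100)·8 + (2/25)·9 + (9/100)·10 + (1/10)·11 + (9/100)·12 + (2/25)·13 + (7/100)·14 + (3/50)·15 + (1/20)·16 + (1/25)·17 + (3/100)·18 + (1/50)·19 + (1/100)·20 = 11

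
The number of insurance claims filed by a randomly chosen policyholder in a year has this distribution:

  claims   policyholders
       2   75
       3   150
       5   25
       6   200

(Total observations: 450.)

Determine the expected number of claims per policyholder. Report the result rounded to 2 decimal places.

4.28

Total = 450, so P(claims=2) = 75/450, etc.
E[X] = (1/6)·2 + (1/3)·3 + (1/18)·5 + (4/9)·6
     = 77/18 ≈ 4.28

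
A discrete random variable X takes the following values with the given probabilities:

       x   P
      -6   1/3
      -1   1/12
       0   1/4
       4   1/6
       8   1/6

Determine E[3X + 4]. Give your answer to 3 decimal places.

3.750

E[3x+4] = (1/3)·(-14) + (1/12)·1 + (1/4)·4 + (1/6)·16 + (1/6)·28
     = 15/4 ≈ 3.750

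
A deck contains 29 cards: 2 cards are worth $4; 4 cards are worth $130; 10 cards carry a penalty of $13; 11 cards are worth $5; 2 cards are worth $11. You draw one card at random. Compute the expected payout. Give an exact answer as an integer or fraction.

E[payout] = (2/29)·4 + (4/29)·130 + (10/29)·(-13) + (11/29)·5 + (2/29)·11 = 475/29

475/29 dollars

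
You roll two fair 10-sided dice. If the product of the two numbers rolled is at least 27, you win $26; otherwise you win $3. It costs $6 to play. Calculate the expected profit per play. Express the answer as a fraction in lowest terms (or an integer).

E[payout] = (53/100)·3 + (47/100)·26 = 1381/100
Expected profit = 1381/100 − 6 = 781/100

781/100 dollars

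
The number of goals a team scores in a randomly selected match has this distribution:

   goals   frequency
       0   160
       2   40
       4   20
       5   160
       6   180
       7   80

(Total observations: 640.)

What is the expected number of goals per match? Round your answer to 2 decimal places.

Total = 640, so P(goals=0) = 160/640, etc.
E[X] = (1/4)·0 + (1/16)·2 + (1/32)·4 + (1/4)·5 + (9/32)·6 + (1/8)·7
     = 65/16 ≈ 4.06

4.06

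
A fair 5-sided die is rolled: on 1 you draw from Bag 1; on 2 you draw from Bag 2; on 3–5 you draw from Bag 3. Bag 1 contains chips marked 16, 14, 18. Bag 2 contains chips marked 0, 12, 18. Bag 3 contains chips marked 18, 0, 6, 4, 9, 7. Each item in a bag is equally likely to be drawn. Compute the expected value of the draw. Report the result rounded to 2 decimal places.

E[X | Bag 1] = (16 + 14 + 18)/3 = 16
E[X | Bag 2] = (0 + 12 + 18)/3 = 10
E[X | Bag 3] = (18 + 0 + 6 + 4 + 9 + 7)/6 = 22/3
E[X] = (1/5)·16 + (1/5)·10 + (3/5)·22/3 = 48/5 ≈ 9.60

9.60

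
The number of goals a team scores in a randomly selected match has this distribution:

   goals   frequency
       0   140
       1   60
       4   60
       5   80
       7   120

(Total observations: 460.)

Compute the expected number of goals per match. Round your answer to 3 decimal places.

3.348

Total = 460, so P(goals=0) = 140/460, etc.
E[X] = (7/23)·0 + (3/23)·1 + (3/23)·4 + (4/23)·5 + (6/23)·7
     = 77/23 ≈ 3.348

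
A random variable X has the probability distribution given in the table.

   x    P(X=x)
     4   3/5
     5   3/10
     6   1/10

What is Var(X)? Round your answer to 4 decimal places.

E[X] = (3/5)·4 + (3/10)·5 + (1/10)·6 = 9/2
E[X²] = (3/5)·16 + (3/10)·25 + (1/10)·36 = 207/10
Var(X) = 207/10 − (9/2)² = 9/20 ≈ 0.4500

0.4500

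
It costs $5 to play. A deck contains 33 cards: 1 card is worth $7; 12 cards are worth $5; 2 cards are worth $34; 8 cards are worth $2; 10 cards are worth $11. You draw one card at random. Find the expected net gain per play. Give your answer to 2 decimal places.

$2.91

E[payout] = (1/33)·7 + (12/33)·5 + (2/33)·34 + (8/33)·2 + (10/33)·11 = 87/11
Expected profit = 87/11 − 5 = 32/11 ≈ $2.91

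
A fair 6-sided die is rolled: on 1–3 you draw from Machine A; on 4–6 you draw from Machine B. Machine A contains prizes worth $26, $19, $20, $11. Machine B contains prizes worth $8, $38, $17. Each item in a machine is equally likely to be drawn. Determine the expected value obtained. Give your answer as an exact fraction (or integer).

E[X | Machine A] = (26 + 19 + 20 + 11)/4 = 19
E[X | Machine B] = (8 + 38 + 17)/3 = 21
E[X] = (1/2)·19 + (1/2)·21 = 20

$20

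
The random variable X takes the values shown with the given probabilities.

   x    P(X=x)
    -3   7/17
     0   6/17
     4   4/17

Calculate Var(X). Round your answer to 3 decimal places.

E[X] = (7/17)·(-3) + (6/17)·0 + (4/17)·4 = -5/17
E[X²] = (7/17)·9 + (6/17)·0 + (4/17)·16 = 127/17
Var(X) = 127/17 − (-5/17)² = 2134/289 ≈ 7.384

7.384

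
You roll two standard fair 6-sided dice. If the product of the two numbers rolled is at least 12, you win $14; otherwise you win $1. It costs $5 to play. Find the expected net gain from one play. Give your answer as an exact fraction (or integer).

77/36 dollars

E[payout] = (19/36)·1 + (17/36)·14 = 257/36
Expected profit = 257/36 − 5 = 77/36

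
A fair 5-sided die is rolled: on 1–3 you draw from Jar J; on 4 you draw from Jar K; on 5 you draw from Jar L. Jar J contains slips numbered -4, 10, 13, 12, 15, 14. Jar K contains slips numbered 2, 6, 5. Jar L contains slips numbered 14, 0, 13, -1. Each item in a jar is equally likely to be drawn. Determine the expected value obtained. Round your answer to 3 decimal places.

8.167

E[X | Jar J] = (-4 + 10 + 13 + 12 + 15 + 14)/6 = 10
E[X | Jar K] = (2 + 6 + 5)/3 = 13/3
E[X | Jar L] = (14 + 0 + 13 − 1)/4 = 13/2
E[X] = (3/5)·10 + (1/5)·13/3 + (1/5)·13/2 = 49/6 ≈ 8.167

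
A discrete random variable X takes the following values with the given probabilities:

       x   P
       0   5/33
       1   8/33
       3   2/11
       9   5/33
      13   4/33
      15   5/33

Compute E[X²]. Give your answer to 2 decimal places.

68.73

E[X²] = (5/33)·0 + (8/33)·1 + (2/11)·9 + (5/33)·81 + (4/33)·169 + (5/33)·225
     = 756/11 ≈ 68.73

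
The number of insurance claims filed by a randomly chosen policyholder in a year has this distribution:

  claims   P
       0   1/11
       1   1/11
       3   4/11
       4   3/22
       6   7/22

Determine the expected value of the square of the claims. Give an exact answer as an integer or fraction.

17

E[X²] = (1/11)·0 + (1/11)·1 + (4/11)·9 + (3/22)·16 + (7/22)·36
     = 17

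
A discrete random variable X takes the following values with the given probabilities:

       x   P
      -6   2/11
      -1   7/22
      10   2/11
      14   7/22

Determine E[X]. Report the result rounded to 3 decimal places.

E[X] = (2/11)·(-6) + (7/22)·(-1) + (2/11)·10 + (7/22)·14
     = 107/22 ≈ 4.864

4.864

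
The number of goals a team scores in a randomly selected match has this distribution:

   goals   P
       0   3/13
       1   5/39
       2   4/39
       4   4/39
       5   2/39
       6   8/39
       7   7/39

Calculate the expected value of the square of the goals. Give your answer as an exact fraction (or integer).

E[X²] = (3/13)·0 + (5/39)·1 + (4/39)·4 + (4/39)·16 + (2/39)·25 + (8/39)·36 + (7/39)·49
     = 766/39

766/39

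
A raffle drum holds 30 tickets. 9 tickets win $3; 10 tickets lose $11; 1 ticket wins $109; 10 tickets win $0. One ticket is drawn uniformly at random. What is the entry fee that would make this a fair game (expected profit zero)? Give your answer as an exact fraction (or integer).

13/15 dollars

E[payout] = (9/30)·3 + (10/30)·(-11) + (1/30)·109 + (10/30)·0 = 13/15
Fair fee = E[payout] = 13/15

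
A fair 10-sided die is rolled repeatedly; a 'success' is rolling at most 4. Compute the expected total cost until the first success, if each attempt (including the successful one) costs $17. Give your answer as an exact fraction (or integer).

E[#attempts] = 1/p = 5/2; E[cost] = 17·5/2 = 85/2.

85/2 dollars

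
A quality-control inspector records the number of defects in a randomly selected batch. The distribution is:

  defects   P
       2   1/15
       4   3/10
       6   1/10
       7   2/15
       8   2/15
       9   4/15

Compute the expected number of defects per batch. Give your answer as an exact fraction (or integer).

19/3

E[X] = (1/15)·2 + (3/10)·4 + (1/10)·6 + (2/15)·7 + (2/15)·8 + (4/15)·9
     = 19/3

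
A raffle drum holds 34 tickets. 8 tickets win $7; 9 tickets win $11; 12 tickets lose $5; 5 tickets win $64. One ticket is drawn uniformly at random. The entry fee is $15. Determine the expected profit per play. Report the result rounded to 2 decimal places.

E[payout] = (8/34)·7 + (9/34)·11 + (12/34)·(-5) + (5/34)·64 = 415/34
Expected profit = 415/34 − 15 = -95/34 ≈ -$2.79

-$2.79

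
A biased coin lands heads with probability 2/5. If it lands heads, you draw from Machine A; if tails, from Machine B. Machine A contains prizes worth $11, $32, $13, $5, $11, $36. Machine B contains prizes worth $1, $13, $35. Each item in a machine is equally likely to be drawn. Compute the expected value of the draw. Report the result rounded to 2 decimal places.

E[X | Machine A] = (11 + 32 + 13 + 5 + 11 + 36)/6 = 18
E[X | Machine B] = (1 + 13 + 35)/3 = 49/3
E[X] = (2/5)·18 + (3/5)·49/3 = 17 ≈ 17.00

$17.00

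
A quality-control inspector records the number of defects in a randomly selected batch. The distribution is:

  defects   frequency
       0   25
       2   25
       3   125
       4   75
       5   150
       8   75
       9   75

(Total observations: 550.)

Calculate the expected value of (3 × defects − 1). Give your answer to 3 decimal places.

Total = 550, so P(defects=0) = 25/550, etc.
E[3x-1] = (1/22)·(-1) + (1/22)·5 + (5/22)·8 + (3/22)·11 + (3/11)·14 + (3/22)·23 + (3/22)·26
     = 14 ≈ 14.000

14.000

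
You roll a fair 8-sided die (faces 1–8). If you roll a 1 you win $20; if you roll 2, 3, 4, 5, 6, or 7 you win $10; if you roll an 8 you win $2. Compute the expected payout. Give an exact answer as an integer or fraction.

41/4 dollars

E[payout] = (1/8)·2 + (3/4)·10 + (1/8)·20 = 41/4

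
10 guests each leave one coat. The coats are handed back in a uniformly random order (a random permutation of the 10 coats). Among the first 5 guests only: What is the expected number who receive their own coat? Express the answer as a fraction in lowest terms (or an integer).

1/2

Let Xᵢ = 1 if person i gets their own coat. For each i, P(Xᵢ=1) = 1/10.
By linearity of expectation, E[X₁+…+X_5] = 5·(1/10) = 1/2.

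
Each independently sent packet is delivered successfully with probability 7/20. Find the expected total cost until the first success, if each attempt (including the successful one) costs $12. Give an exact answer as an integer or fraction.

E[#attempts] = 1/p = 20/7; E[cost] = 12·20/7 = 240/7.

240/7 dollars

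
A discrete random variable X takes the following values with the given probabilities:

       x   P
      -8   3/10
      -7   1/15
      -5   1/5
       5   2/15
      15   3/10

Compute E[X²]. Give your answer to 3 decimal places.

E[X²] = (3/10)·64 + (1/15)·49 + (1/5)·25 + (2/15)·25 + (3/10)·225
     = 983/10 ≈ 98.300

98.300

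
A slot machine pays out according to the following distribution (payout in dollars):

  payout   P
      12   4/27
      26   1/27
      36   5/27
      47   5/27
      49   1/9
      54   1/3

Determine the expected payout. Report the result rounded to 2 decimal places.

E[X] = (4/27)·12 + (1/27)·26 + (5/27)·36 + (5/27)·47 + (1/9)·49 + (1/3)·54
     = 374/9 ≈ 41.56

$41.56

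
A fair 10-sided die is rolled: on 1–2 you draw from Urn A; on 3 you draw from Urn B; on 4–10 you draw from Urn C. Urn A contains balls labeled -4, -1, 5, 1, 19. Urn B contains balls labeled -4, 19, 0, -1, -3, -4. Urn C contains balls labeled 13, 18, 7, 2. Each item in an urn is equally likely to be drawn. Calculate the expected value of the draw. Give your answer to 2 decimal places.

E[X | Urn A] = (-4 − 1 + 5 + 1 + 19)/5 = 4
E[X | Urn B] = (-4 + 19 + 0 − 1 − 3 − 4)/6 = 7/6
E[X | Urn C] = (13 + 18 + 7 + 2)/4 = 10
E[X] = (1/5)·4 + (1/10)·7/6 + (7/10)·10 = 95/12 ≈ 7.92

7.92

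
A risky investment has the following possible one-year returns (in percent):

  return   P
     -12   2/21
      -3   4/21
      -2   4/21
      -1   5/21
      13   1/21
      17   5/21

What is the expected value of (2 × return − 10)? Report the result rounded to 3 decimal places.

E[2x-10] = (2/21)·(-34) + (4/21)·(-16) + (4/21)·(-14) + (5/21)·(-12) + (1/21)·16 + (5/21)·24
     = -16/3 ≈ -5.333

-5.333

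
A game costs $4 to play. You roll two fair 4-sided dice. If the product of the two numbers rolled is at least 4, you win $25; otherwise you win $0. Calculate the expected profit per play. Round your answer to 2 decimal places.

$13.19

E[payout] = (5/16)·0 + (11/16)·25 = 275/16
Expected profit = 275/16 − 4 = 211/16 ≈ $13.19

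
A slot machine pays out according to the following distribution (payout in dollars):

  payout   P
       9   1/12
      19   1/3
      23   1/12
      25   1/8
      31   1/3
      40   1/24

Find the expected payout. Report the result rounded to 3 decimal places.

$24.125

E[X] = (1/12)·9 + (1/3)·19 + (1/12)·23 + (1/8)·25 + (1/3)·31 + (1/24)·40
     = 193/8 ≈ 24.125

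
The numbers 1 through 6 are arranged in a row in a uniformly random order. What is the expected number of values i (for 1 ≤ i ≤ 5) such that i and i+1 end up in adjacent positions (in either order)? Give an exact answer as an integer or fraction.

For each i ∈ {1,…,5}, let Xᵢ = 1 if i and i+1 are adjacent. P(Xᵢ=1) = 2·(6−1)!/6! = 2/6.
By linearity, E[ΣXᵢ] = (5)·(2/6) = 5/3.

5/3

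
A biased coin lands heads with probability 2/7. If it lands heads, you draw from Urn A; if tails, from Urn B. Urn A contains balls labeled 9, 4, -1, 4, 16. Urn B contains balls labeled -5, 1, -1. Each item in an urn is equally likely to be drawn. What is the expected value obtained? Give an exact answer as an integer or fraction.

67/105

E[X | Urn A] = (9 + 4 − 1 + 4 + 16)/5 = 32/5
E[X | Urn B] = (-5 + 1 − 1)/3 = -5/3
E[X] = (2/7)·32/5 + (5/7)·(-5/3) = 67/105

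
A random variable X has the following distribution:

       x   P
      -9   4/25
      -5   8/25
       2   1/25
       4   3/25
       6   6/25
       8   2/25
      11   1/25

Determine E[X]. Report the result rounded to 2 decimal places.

0.04

E[X] = (4/25)·(-9) + (8/25)·(-5) + (1/25)·2 + (3/25)·4 + (6/25)·6 + (2/25)·8 + (1/25)·11
     = 1/25 ≈ 0.04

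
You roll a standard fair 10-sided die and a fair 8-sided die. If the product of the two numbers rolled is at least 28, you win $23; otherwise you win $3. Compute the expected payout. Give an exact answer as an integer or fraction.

E[payout] = (5/8)·3 + (3/8)·23 = 21/2

21/2 dollars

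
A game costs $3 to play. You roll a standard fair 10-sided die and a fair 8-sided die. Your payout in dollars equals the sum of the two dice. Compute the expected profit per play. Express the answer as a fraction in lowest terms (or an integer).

Distribution of the sum of the two dice: 2 w.p. 1/80, 3 w.p. 1/40, 4 w.p. 3/80, 5 w.p. 1/20, 6 w.p. 1/16, 7 w.p. 3/40, …
E[payout] = (1/80)·2 + (1/40)·3 + (3/80)·4 + (1/20)·5 + (1/16)·6 + (3/40)·7 + (7/80)·8 + (1/10)·9 + (1/10)·10 + (1/10)·11 + (7/80)·12 + (3/40)·13 + (1/16)·14 + (1/20)·15 + (3/80)·16 + (1/40)·17 + (1/80)·18 = 10
Expected profit = 10 − 3 = 7

$7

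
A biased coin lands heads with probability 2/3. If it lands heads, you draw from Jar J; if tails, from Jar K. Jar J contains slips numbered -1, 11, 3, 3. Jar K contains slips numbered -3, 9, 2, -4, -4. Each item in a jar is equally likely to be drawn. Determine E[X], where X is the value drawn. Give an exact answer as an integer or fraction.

E[X | Jar J] = (-1 + 11 + 3 + 3)/4 = 4
E[X | Jar K] = (-3 + 9 + 2 − 4 − 4)/5 = 0
E[X] = (2/3)·4 + (1/3)·0 = 8/3

8/3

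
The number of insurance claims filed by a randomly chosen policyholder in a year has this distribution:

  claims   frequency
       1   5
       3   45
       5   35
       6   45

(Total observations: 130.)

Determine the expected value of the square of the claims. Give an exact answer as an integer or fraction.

Total = 130, so P(claims=1) = 5/130, etc.
E[X²] = (1/26)·1 + (9/26)·9 + (7/26)·25 + (9/26)·36
     = 581/26

581/26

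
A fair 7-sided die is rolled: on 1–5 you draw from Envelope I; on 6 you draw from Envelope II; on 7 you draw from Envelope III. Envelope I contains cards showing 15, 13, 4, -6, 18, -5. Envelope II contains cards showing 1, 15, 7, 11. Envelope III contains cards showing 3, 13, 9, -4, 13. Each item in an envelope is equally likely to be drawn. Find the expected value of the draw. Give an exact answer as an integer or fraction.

239/35

E[X | Envelope I] = (15 + 13 + 4 − 6 + 18 − 5)/6 = 13/2
E[X | Envelope II] = (1 + 15 + 7 + 11)/4 = 17/2
E[X | Envelope III] = (3 + 13 + 9 − 4 + 13)/5 = 34/5
E[X] = (5/7)·13/2 + (1/7)·17/2 + (1/7)·34/5 = 239/35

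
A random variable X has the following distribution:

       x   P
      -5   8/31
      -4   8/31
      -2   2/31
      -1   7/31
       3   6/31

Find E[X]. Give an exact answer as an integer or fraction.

-65/31

E[X] = (8/31)·(-5) + (8/31)·(-4) + (2/31)·(-2) + (7/31)·(-1) + (6/31)·3
     = -65/31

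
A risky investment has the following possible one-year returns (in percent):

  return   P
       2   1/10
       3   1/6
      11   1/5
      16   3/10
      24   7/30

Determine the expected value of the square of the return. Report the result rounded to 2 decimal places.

E[X²] = (1/10)·4 + (1/6)·9 + (1/5)·121 + (3/10)·256 + (7/30)·576
     = 2373/10 ≈ 237.30

237.30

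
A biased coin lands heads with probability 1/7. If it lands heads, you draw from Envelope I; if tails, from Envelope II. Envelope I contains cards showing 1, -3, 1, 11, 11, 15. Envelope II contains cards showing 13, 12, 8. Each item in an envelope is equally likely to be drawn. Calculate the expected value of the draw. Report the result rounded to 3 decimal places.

10.286

E[X | Envelope I] = (1 − 3 + 1 + 11 + 11 + 15)/6 = 6
E[X | Envelope II] = (13 + 12 + 8)/3 = 11
E[X] = (1/7)·6 + (6/7)·11 = 72/7 ≈ 10.286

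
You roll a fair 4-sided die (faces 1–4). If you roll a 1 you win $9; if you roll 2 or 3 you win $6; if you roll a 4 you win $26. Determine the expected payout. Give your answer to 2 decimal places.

$11.75

E[payout] = (1/2)·6 + (1/4)·9 + (1/4)·26 = 47/4
≈ $11.75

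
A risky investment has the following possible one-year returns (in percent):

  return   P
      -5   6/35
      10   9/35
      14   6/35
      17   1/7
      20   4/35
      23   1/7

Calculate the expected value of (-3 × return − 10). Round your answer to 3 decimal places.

-46.343

E[-3x-10] = (6/35)·5 + (9/35)·(-40) + (6/35)·(-52) + (1/7)·(-61) + (4/35)·(-70) + (1/7)·(-79)
     = -1622/35 ≈ -46.343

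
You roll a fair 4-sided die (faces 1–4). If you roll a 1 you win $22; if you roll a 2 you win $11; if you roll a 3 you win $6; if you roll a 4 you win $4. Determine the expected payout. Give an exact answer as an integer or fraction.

E[payout] = (1/4)·4 + (1/4)·6 + (1/4)·11 + (1/4)·22 = 43/4

43/4 dollars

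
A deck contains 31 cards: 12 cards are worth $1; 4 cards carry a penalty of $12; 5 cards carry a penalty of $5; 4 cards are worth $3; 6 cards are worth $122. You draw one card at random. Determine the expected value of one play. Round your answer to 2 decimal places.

$22.03

E[payout] = (12/31)·1 + (4/31)·(-12) + (5/31)·(-5) + (4/31)·3 + (6/31)·122 = 683/31
≈ $22.03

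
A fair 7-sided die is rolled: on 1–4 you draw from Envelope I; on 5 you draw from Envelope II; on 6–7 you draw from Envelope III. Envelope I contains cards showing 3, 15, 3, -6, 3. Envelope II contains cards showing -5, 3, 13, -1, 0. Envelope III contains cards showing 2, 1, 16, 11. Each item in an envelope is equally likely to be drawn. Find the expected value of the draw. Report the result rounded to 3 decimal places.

E[X | Envelope I] = (3 + 15 + 3 − 6 + 3)/5 = 18/5
E[X | Envelope II] = (-5 + 3 + 13 − 1 + 0)/5 = 2
E[X | Envelope III] = (2 + 1 + 16 + 11)/4 = 15/2
E[X] = (4/7)·18/5 + (1/7)·2 + (2/7)·15/2 = 157/35 ≈ 4.486

4.486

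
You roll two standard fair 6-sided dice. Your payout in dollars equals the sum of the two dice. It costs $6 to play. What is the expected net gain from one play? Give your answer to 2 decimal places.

$1.00

Distribution of the sum of the two dice: 2 w.p. 1/36, 3 w.p. 1/18, 4 w.p. 1/12, 5 w.p. 1/9, 6 w.p. 5/36, 7 w.p. 1/6, …
E[payout] = (1/36)·2 + (1/18)·3 + (1/12)·4 + (1/9)·5 + (5/36)·6 + (1/6)·7 + (5/36)·8 + (1/9)·9 + (1/12)·10 + (1/18)·11 + (1/36)·12 = 7
Expected profit = 7 − 6 = 1 ≈ $1.00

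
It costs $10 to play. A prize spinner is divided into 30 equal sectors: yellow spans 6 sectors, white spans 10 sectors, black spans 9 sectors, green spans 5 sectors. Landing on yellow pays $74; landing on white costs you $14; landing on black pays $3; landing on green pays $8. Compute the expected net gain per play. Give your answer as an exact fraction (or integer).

E[payout] = (6/30)·74 + (10/30)·(-14) + (9/30)·3 + (5/30)·8 = 371/30
Expected profit = 371/30 − 10 = 71/30

71/30 dollars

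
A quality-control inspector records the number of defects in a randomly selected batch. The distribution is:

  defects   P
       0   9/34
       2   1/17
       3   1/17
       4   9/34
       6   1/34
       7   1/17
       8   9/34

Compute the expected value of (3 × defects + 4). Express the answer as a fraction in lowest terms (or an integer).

E[3x+4] = (9/34)·4 + (1/17)·10 + (1/17)·13 + (9/34)·16 + (1/34)·22 + (1/17)·25 + (9/34)·28
     = 275/17

275/17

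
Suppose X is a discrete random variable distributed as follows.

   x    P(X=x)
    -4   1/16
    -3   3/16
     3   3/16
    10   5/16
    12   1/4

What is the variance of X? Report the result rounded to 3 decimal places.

E[X] = (1/16)·(-4) + (3/16)·(-3) + (3/16)·3 + (5/16)·10 + (1/4)·12 = 47/8
E[X²] = (1/16)·16 + (3/16)·9 + (3/16)·9 + (5/16)·100 + (1/4)·144 = 573/8
Var(X) = 573/8 − (47/8)² = 2375/64 ≈ 37.109

37.109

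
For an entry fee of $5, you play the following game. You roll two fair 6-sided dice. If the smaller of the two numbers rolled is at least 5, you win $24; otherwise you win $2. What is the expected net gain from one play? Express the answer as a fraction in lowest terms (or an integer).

E[payout] = (8/9)·2 + (1/9)·24 = 40/9
Expected profit = 40/9 − 5 = -5/9

-5/9 dollars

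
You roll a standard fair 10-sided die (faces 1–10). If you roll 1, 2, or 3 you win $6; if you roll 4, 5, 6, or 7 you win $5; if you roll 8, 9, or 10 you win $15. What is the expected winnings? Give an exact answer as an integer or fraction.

E[payout] = (2/5)·5 + (3/10)·6 + (3/10)·15 = 83/10

83/10 dollars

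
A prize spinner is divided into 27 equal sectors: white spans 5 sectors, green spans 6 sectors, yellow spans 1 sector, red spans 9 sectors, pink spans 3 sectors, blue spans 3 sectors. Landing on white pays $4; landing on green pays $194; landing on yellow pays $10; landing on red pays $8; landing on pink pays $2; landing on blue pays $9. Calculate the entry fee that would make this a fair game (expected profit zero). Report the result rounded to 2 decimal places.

$48.11

E[payout] = (5/27)·4 + (6/27)·194 + (1/27)·10 + (9/27)·8 + (3/27)·2 + (3/27)·9 = 433/9
Fair fee = E[payout] = 433/9 ≈ $48.11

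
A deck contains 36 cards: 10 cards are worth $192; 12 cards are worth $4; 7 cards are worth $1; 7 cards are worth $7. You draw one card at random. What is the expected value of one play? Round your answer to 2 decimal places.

$56.22

E[payout] = (10/36)·192 + (12/36)·4 + (7/36)·1 + (7/36)·7 = 506/9
≈ $56.22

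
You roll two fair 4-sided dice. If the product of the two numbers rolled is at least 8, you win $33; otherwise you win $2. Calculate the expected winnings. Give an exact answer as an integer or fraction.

109/8 dollars

E[payout] = (5/8)·2 + (3/8)·33 = 109/8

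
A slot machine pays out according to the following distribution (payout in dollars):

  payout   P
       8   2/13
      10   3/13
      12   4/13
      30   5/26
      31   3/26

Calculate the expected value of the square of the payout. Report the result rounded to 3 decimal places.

E[X²] = (2/13)·64 + (3/13)·100 + (4/13)·144 + (5/26)·900 + (3/26)·961
     = 9391/26 ≈ 361.192

361.192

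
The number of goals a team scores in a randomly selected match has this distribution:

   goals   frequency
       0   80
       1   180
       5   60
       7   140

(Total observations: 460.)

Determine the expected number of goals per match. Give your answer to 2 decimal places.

Total = 460, so P(goals=0) = 80/460, etc.
E[X] = (4/23)·0 + (9/23)·1 + (3/23)·5 + (7/23)·7
     = 73/23 ≈ 3.17

3.17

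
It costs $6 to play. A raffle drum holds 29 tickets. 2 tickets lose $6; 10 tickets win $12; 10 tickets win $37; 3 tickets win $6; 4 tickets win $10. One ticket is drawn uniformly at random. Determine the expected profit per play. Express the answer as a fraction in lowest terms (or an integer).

E[payout] = (2/29)·(-6) + (10/29)·12 + (10/29)·37 + (3/29)·6 + (4/29)·10 = 536/29
Expected profit = 536/29 − 6 = 362/29

362/29 dollars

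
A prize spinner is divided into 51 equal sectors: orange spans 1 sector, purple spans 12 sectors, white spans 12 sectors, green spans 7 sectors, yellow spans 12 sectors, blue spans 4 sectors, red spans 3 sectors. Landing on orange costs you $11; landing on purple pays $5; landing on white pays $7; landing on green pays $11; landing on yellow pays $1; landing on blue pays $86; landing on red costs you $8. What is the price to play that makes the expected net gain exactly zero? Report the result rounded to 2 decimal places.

E[payout] = (1/51)·(-11) + (12/51)·5 + (12/51)·7 + (7/51)·11 + (12/51)·1 + (4/51)·86 + (3/51)·(-8) = 542/51
Fair fee = E[payout] = 542/51 ≈ $10.63

$10.63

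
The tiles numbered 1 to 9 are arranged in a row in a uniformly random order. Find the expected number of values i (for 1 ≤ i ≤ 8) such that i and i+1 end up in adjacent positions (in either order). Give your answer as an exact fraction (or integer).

16/9

For each i ∈ {1,…,8}, let Xᵢ = 1 if i and i+1 are adjacent. P(Xᵢ=1) = 2·(9−1)!/9! = 2/9.
By linearity, E[ΣXᵢ] = (8)·(2/9) = 16/9.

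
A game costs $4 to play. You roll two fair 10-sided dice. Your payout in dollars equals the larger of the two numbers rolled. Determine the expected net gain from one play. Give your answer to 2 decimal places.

Distribution of the larger of the two numbers rolled: 1 w.p. 1/100, 2 w.p. 3/100, 3 w.p. 1/20, 4 w.p. 7/100, 5 w.p. 9/100, 6 w.p. 11/100, …
E[payout] = (1/100)·1 + (3/100)·2 + (1/20)·3 + (7/100)·4 + (9/100)·5 + (11/100)·6 + (13/100)·7 + (3/20)·8 + (17/100)·9 + (19/100)·10 = 143/20
Expected profit = 143/20 − 4 = 63/20 ≈ $3.15

$3.15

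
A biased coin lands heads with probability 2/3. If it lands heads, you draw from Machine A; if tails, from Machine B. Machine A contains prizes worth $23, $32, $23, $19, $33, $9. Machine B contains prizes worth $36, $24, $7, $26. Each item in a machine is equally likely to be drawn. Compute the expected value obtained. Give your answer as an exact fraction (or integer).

E[X | Machine A] = (23 + 32 + 23 + 19 + 33 + 9)/6 = 139/6
E[X | Machine B] = (36 + 24 + 7 + 26)/4 = 93/4
E[X] = (2/3)·139/6 + (1/3)·93/4 = 835/36

835/36 dollars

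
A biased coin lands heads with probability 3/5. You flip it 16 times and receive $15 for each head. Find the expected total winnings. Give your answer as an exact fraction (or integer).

$144

E[#heads] = 16·3/5 = 48/5 (linearity over flips).
E[winnings] = 15·48/5 = 144.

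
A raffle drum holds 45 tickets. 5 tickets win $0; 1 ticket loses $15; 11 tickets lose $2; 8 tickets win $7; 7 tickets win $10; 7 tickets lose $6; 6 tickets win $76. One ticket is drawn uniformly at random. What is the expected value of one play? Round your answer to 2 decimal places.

E[payout] = (5/45)·0 + (1/45)·(-15) + (11/45)·(-2) + (8/45)·7 + (7/45)·10 + (7/45)·(-6) + (6/45)·76 = 503/45
≈ $11.18

$11.18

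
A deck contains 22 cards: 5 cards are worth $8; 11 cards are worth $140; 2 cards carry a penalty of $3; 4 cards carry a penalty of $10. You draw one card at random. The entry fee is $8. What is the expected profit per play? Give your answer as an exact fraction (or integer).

679/11 dollars

E[payout] = (5/22)·8 + (11/22)·140 + (2/22)·(-3) + (4/22)·(-10) = 767/11
Expected profit = 767/11 − 8 = 679/11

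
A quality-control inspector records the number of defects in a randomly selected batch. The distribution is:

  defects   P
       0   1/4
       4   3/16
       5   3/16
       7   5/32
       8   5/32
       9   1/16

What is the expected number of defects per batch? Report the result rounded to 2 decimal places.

E[X] = (1/4)·0 + (3/16)·4 + (3/16)·5 + (5/32)·7 + (5/32)·8 + (1/16)·9
     = 147/32 ≈ 4.59

4.59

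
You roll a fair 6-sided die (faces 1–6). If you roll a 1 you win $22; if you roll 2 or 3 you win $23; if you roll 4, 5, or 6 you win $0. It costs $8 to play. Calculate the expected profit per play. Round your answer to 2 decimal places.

$3.33

E[payout] = (1/2)·0 + (1/6)·22 + (1/3)·23 = 34/3
Expected profit = 34/3 − 8 = 10/3 ≈ $3.33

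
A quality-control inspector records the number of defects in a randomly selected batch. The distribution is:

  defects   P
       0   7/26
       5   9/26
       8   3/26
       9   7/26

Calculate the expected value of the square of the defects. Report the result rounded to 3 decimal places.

37.846

E[X²] = (7/26)·0 + (9/26)·25 + (3/26)·64 + (7/26)·81
     = 492/13 ≈ 37.846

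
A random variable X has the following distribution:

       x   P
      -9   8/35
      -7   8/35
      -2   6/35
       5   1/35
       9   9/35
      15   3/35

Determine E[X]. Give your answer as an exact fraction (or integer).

-9/35

E[X] = (8/35)·(-9) + (8/35)·(-7) + (6/35)·(-2) + (1/35)·5 + (9/35)·9 + (3/35)·15
     = -9/35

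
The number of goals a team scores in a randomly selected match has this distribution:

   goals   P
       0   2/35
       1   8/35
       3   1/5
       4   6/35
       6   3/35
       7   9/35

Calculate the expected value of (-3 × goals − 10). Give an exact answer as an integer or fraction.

-752/35

E[-3x-10] = (2/35)·(-10) + (8/35)·(-13) + (1/5)·(-19) + (6/35)·(-22) + (3/35)·(-28) + (9/35)·(-31)
     = -752/35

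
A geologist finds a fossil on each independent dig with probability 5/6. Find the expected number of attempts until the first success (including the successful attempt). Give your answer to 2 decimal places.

1.20

For a geometric distribution, E[trials] = 1/p = 1/(5/6) = 6/5.
≈ 1.20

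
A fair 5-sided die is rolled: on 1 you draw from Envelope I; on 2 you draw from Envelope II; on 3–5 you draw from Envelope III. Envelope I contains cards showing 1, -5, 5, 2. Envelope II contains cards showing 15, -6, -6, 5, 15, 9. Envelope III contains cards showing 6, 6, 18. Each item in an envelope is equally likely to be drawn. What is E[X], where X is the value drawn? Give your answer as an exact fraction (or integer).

E[X | Envelope I] = (1 − 5 + 5 + 2)/4 = 3/4
E[X | Envelope II] = (15 − 6 − 6 + 5 + 15 + 9)/6 = 16/3
E[X | Envelope III] = (6 + 6 + 18)/3 = 10
E[X] = (1/5)·3/4 + (1/5)·16/3 + (3/5)·10 = 433/60

433/60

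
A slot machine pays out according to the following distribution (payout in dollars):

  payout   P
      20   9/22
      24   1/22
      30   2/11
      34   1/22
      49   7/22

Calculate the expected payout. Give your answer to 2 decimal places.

E[X] = (9/22)·20 + (1/22)·24 + (2/11)·30 + (1/22)·34 + (7/22)·49
     = 701/22 ≈ 31.86

$31.86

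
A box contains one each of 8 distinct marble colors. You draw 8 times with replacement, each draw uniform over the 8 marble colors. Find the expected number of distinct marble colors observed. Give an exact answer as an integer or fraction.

11012415/2097152

Let Xⱼ=1 if type j appears at least once. P(Xⱼ=1) = 1 − ((8−1)/8)^8 = 11012415/16777216.
E[#distinct] = 8·11012415/16777216 = 11012415/2097152.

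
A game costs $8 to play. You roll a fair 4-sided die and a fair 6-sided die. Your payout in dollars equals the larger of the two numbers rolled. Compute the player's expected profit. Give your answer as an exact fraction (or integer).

-49/12 dollars

Distribution of the larger of the two numbers rolled: 1 w.p. 1/24, 2 w.p. 1/8, 3 w.p. 5/24, 4 w.p. 7/24, 5 w.p. 1/6, 6 w.p. 1/6
E[payout] = (1/24)·1 + (1/8)·2 + (5/24)·3 + (7/24)·4 + (1/6)·5 + (1/6)·6 = 47/12
Expected profit = 47/12 − 8 = -49/12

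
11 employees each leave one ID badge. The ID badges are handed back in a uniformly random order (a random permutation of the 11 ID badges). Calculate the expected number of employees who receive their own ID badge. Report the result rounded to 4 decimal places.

1.0000

Let Xᵢ = 1 if person i gets their own ID badge. For each i, P(Xᵢ=1) = 1/11.
By linearity of expectation, E[X₁+…+X_11] = 11·(1/11) = 1.
≈ 1.0000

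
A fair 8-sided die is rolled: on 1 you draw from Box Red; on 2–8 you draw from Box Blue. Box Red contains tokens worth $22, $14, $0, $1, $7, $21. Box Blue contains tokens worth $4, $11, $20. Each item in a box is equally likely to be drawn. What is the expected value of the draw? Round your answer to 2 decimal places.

E[X | Box Red] = (22 + 14 + 0 + 1 + 7 + 21)/6 = 65/6
E[X | Box Blue] = (4 + 11 + 20)/3 = 35/3
E[X] = (1/8)·65/6 + (7/8)·35/3 = 185/16 ≈ 11.56

$11.56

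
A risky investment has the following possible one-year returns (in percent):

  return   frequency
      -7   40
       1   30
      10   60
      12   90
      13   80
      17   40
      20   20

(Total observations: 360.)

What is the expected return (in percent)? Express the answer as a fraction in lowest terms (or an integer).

Total = 360, so P(return=-7) = 40/360, etc.
E[X] = (1/9)·(-7) + (1/12)·1 + (1/6)·10 + (1/4)·12 + (2/9)·13 + (1/9)·17 + (1/18)·20
     = 355/36

355/36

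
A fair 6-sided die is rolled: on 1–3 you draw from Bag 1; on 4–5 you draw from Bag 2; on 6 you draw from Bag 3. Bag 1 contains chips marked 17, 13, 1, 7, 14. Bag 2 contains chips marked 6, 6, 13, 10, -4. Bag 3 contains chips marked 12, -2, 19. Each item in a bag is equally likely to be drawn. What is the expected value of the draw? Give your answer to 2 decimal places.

8.88

E[X | Bag 1] = (17 + 13 + 1 + 7 + 14)/5 = 52/5
E[X | Bag 2] = (6 + 6 + 13 + 10 − 4)/5 = 31/5
E[X | Bag 3] = (12 − 2 + 19)/3 = 29/3
E[X] = (1/2)·52/5 + (1/3)·31/5 + (1/6)·29/3 = 799/90 ≈ 8.88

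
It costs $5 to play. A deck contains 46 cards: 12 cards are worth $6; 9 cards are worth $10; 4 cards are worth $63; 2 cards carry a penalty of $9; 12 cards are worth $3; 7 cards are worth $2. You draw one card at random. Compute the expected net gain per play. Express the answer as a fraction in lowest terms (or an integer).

E[payout] = (12/46)·6 + (9/46)·10 + (4/46)·63 + (2/46)·(-9) + (12/46)·3 + (7/46)·2 = 223/23
Expected profit = 223/23 − 5 = 108/23

108/23 dollars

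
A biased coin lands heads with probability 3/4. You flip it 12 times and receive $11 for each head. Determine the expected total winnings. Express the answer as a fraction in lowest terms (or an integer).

$99

E[#heads] = 12·3/4 = 9 (linearity over flips).
E[winnings] = 11·9 = 99.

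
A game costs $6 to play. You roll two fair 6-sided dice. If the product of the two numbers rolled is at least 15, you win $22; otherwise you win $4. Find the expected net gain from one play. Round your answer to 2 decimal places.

E[payout] = (23/36)·4 + (13/36)·22 = 21/2
Expected profit = 21/2 − 6 = 9/2 ≈ $4.50

$4.50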